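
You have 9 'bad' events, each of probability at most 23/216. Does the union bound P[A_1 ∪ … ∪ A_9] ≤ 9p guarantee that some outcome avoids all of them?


Union bound: P[∪_{i=1}^{9} A_i] ≤ Σ_i P[A_i] ≤ 9·p = 9·(23/216) = 23/24.
Numerically: 23/24 ≈ 0.9583333.
Is 23/24 < 1? YES.
Since P[∪ A_i] ≤ 23/24 < 1, the complement has P[∩ A_i^c] ≥ 1 − 23/24 = 1/24 > 0, so some outcome avoids every A_i.

9·p = 23/24 ≈ 0.9583333; existence CERTIFIED by the union bound.


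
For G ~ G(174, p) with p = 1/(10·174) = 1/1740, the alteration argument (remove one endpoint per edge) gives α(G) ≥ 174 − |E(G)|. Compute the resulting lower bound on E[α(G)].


E[|E(G)|] = C(174, 2)·p = 15051 · (1/1740) = 173/20.
E[α(G)] ≥ n − E[|E(G)|] = 174 − 173/20 = 3307/20.
Numerically: ≈ 165.350000.
(This is only a lower bound; the true E[α(G)] may be larger.)

E[α(G)] ≥ 3307/20 ≈ 165.350000.


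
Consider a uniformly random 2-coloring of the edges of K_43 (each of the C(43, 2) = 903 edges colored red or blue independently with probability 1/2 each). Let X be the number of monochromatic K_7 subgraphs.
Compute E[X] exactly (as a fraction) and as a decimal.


Let X = Σ_S X_S over the C(43, 7) = 32224114 subsets S of size 7, where X_S = 1 if the K_7 on S is monochromatic.
For a fixed S, the K_7 on S has C(7, 2) = 21 edges. P[all 21 edges red] = (1/2)^21, and likewise for blue, so P[monochromatic] = 2·(1/2)^21 = 2^{1 − 21} = 1/1048576.
By linearity of expectation: E[X] = C(43, 7) · 2^{1 − 21} = 32224114 · 1/1048576 = 16112057/524288.
Numerically: E[X] ≈ 30.731.

E[X] = C(43,7)·2^(1−C(7,2)) = 16112057/524288 ≈ 30.731.


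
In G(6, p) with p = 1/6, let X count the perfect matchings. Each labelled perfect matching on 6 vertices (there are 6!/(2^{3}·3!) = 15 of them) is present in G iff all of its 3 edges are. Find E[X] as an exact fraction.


K_6 has 6!/(2^{3}·3!) = 15 labelled perfect matchings.
For each such perfect matching H, let X_H = 1 if all 3 edges of H are present in G. Then P[X_H = 1] = p^{3} = (1/6)^{3} = 1/216.
By linearity: E[X] = Σ_H E[X_H] = 15 · p^{3} = 15 · 1/216 = 5/72.
Numerically: E[X] ≈ 0.0694.

E[X] = 15 · (1/6)^{3} = 5/72 ≈ 0.0694.


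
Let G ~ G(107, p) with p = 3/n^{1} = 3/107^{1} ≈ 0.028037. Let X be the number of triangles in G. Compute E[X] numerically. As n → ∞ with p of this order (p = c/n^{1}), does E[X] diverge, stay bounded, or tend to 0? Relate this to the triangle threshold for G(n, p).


Number of potential triangles: C(107, 3) = 198485.
Each occurs with probability p³ ≈ (0.028037)³ ≈ 2.2040043e-05.
By linearity: E[X] = C(107, 3)·p³ ≈ 198485 · 2.2040043e-05 ≈ 4.37462.
Here α = 1, so p = 3/n is exactly at the triangle threshold p ~ 1/n. Asymptotically E[X] → c³/6 = 3³/6 = 9/2 ≈ 4.50000, a bounded constant. In this regime the triangle count is asymptotically Poisson(c³/6).

E[X] ≈ 4.37462; in regime p = Θ(1/n^{1}) E[X] stays bounded (at the triangle threshold p ~ 1/n).


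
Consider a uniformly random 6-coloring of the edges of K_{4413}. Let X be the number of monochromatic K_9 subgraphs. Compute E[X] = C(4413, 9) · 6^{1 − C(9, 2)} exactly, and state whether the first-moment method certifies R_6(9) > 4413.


E[X] = C(4413, 9) · 6^{1 − 36} = 1734990840325017881257917265 · 6^{−35} = 1734990840325017881257917265/1719070799748422591028658176.
As a reduced fraction: E[X] = 1734990840325017881257917265/1719070799748422591028658176 ≈ 1.009.
Is E[X] < 1? NO.
Since E[X] ≥ 1, the first-moment bound is inconclusive at n = 4413; it does NOT by itself certify R_6(9) > 4413.

E[X] = 1734990840325017881257917265/1719070799748422591028658176 ≈ 1.009; E[X] ≥ 1; first-moment method inconclusive here.


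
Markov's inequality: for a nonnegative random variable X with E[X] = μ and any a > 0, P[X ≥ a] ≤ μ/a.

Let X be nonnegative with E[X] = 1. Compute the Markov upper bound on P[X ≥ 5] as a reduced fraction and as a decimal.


μ = E[X] = 1, a = 5.
Markov: P[X ≥ 5] ≤ μ/a = (1)/5 = 1/5.
Numerically: ≈ 0.200000.
(Since a = 5 > μ = 1.000000, the bound 1/5 is < 1 and informative.)

P[X ≥ 5] ≤ 1/5 ≈ 0.200000.


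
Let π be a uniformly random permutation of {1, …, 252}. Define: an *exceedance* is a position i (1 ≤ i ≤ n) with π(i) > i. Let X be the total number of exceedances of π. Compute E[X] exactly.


Write X = Σ_{i=1}^{252} X_i, where X_i = 1_{π(i) > i}.
For each fixed i, π(i) is uniform over {1, …, 252} (marginal of a uniform permutation), so P[π(i) > i] = (n − i)/n. Summing: Σ_{i=1}^{252} (n − i)/n = (0 + 1 + … + 251)/252 = 252(252 − 1)/(2·252) = (252 − 1)/2.
Hence E[X] = Σ_{i=1}^{252} (252 − i)/252 = 251/2 ≈ 125.50000.

E[X] = 251/2 = 125.50000.


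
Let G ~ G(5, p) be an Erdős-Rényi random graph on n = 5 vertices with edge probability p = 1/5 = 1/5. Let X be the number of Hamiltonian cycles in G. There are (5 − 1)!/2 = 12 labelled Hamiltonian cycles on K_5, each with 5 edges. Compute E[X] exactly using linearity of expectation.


K_5 has (5 − 1)!/2 = 12 labelled Hamiltonian cycles.
For each such Hamiltonian cycle H, let X_H = 1 if all 5 edges of H are present in G. Then P[X_H = 1] = p^{5} = (1/5)^{5} = 1/3125.
By linearity: E[X] = Σ_H E[X_H] = 12 · p^{5} = 12 · 1/3125 = 12/3125.
Numerically: E[X] ≈ 0.00384.

E[X] = 12 · (1/5)^{5} = 12/3125 ≈ 0.00384.


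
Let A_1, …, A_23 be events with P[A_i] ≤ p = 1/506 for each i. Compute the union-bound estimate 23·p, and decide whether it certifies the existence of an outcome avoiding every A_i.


Union bound: P[∪_{i=1}^{23} A_i] ≤ Σ_i P[A_i] ≤ 23·p = 23·(1/506) = 1/22.
Numerically: 1/22 ≈ 0.0454545.
Is 1/22 < 1? YES.
Since P[∪ A_i] ≤ 1/22 < 1, the complement has P[∩ A_i^c] ≥ 1 − 1/22 = 21/22 > 0, so some outcome avoids every A_i.

23·p = 1/22 ≈ 0.0454545; existence CERTIFIED by the union bound.


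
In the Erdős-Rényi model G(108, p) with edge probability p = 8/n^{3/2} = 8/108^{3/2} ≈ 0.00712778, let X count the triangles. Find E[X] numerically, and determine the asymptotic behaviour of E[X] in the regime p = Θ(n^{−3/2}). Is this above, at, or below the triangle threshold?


Number of potential triangles: C(108, 3) = 204156.
Each occurs with probability p³ ≈ (0.00712778)³ ≈ 3.62128796e-07.
By linearity: E[X] = C(108, 3)·p³ ≈ 204156 · 3.62128796e-07 ≈ 0.073931.
Since α = 3/2 > 1, p = c/n^{3/2} = o(1/n) is below the triangle threshold p ~ 1/n. Asymptotically E[X] ~ (c³/6)·n^{3(1−α)} = (8³/6)·n^{-1.5} → 0, so by Markov's inequality G has no triangles w.h.p.

E[X] ≈ 0.073931; in regime p = Θ(1/n^{3/2}) E[X] tends to 0 (below the triangle threshold p ~ 1/n).


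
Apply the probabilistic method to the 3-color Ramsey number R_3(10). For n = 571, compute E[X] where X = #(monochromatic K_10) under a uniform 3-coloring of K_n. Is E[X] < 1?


E[X] = C(571, 10) · 3^{1 − 45} = 937951290893172842001 · 3^{−44} = 937951290893172842001/984770902183611232881.
As a reduced fraction: E[X] = 104216810099241426889/109418989131512359209 ≈ 0.95246.
Is E[X] < 1? YES.
Since E[X] < 1, there exists a 3-coloring of K_{571} with no monochromatic K_10; hence R_3(10) > 571.

E[X] = 104216810099241426889/109418989131512359209 ≈ 0.95246; E[X] < 1, so R_3(10) > 571.


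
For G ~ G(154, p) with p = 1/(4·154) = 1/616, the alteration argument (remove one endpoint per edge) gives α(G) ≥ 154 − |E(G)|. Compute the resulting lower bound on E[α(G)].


E[|E(G)|] = C(154, 2)·p = 11781 · (1/616) = 153/8.
E[α(G)] ≥ n − E[|E(G)|] = 154 − 153/8 = 1079/8.
Numerically: ≈ 134.875.
(This is only a lower bound; the true E[α(G)] may be larger.)

E[α(G)] ≥ 1079/8 ≈ 134.875.


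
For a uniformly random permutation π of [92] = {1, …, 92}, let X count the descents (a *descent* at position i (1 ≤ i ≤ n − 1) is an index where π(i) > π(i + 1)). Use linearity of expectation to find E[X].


Write X = Σ X_I over i = 1, …, 91, with X_I the indicator of one descent.
There are 91 indicators.
For each fixed i, the pair (π(i), π(i+1)) is a uniformly random ordered pair of distinct values from {1, …, 92}; by symmetry P[π(i) > π(i+1)] = 1/2.
By linearity: E[X] = 91 · (1/2) = (92 − 1) · (1/2) = 91/2 ≈ 45.50000.

E[X] = 91/2 = 45.50000.


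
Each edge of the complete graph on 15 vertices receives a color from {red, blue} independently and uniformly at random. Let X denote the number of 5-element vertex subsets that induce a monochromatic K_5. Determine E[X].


Let X = Σ_S X_S over the C(15, 5) = 3003 subsets S of size 5, where X_S = 1 if the K_5 on S is monochromatic.
For a fixed S, the K_5 on S has C(5, 2) = 10 edges. P[all 10 edges red] = (1/2)^10, and likewise for blue, so P[monochromatic] = 2·(1/2)^10 = 2^{1 − 10} = 1/512.
Summing: E[X] = C(15, 5) · 2^{1 − 10} = 3003 · 1/512 = 3003/512.
Numerically: E[X] ≈ 5.8652.

E[X] = C(15,5)·2^(1−C(5,2)) = 3003/512 ≈ 5.8652.


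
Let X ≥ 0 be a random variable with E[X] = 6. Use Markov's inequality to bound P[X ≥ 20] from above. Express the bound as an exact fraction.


μ = E[X] = 6, a = 20.
Markov: P[X ≥ 20] ≤ μ/a = (6)/20 = 3/10.
Numerically: ≈ 0.300000.
(Since a = 20 > μ = 6.000000, the bound 3/10 is < 1 and informative.)

P[X ≥ 20] ≤ 3/10 ≈ 0.300000.


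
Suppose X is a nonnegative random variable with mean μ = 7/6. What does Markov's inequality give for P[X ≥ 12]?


μ = E[X] = 7/6, a = 12.
Markov: P[X ≥ 12] ≤ μ/a = (7/6)/12 = 7/72.
Numerically: ≈ 0.097.
(Since a = 12 > μ = 1.167, the bound 7/72 is < 1 and informative.)

P[X ≥ 12] ≤ 7/72 ≈ 0.097.


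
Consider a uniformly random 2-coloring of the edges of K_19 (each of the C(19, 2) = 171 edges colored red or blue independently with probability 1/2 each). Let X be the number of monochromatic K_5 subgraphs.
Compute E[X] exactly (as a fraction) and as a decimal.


Let X = Σ_S X_S over the C(19, 5) = 11628 subsets S of size 5, where X_S = 1 if the K_5 on S is monochromatic.
For a fixed S, the K_5 on S has C(5, 2) = 10 edges. P[all 10 edges red] = (1/2)^10, and likewise for blue, so P[monochromatic] = 2·(1/2)^10 = 2^{1 − 10} = 1/512.
Summing: E[X] = C(19, 5) · 2^{1 − 10} = 11628 · 1/512 = 2907/128.
Numerically: E[X] ≈ 22.710938.

E[X] = C(19,5)·2^(1−C(5,2)) = 2907/128 ≈ 22.710938.


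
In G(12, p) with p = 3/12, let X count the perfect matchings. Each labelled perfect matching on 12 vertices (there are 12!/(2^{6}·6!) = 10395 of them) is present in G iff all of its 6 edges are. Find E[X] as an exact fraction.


K_12 has 12!/(2^{6}·6!) = 10395 labelled perfect matchings.
For each such perfect matching H, let X_H = 1 if all 6 edges of H are present in G. Then P[X_H = 1] = p^{6} = (1/4)^{6} = 1/4096.
Summing the indicators: E[X] = Σ_H E[X_H] = 10395 · p^{6} = 10395 · 1/4096 = 10395/4096.
Numerically: E[X] ≈ 2.538.

E[X] = 10395 · (1/4)^{6} = 10395/4096 ≈ 2.538.


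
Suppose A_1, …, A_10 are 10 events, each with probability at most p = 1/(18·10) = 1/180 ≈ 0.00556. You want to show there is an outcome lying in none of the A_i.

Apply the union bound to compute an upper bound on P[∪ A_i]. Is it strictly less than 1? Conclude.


Union bound: P[∪_{i=1}^{10} A_i] ≤ Σ_i P[A_i] ≤ 10·p = 10·(1/180) = 1/18.
Numerically: 1/18 ≈ 0.05556.
Is 1/18 < 1? YES.
Since P[∪ A_i] ≤ 1/18 < 1, the complement has P[∩ A_i^c] ≥ 1 − 1/18 = 17/18 > 0, so some outcome avoids every A_i.

10·p = 1/18 ≈ 0.05556; existence CERTIFIED by the union bound.


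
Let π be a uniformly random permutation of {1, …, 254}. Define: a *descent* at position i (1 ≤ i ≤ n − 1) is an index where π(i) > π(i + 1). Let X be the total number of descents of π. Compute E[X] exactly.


Write X = Σ X_I over i = 1, …, 253, with X_I the indicator of one descent.
There are 253 indicators.
For each fixed i, the pair (π(i), π(i+1)) is a uniformly random ordered pair of distinct values from {1, …, 254}; by symmetry P[π(i) > π(i+1)] = 1/2.
By linearity: E[X] = 253 · (1/2) = (254 − 1) · (1/2) = 253/2 ≈ 126.50000.

E[X] = 253/2 = 126.50000.


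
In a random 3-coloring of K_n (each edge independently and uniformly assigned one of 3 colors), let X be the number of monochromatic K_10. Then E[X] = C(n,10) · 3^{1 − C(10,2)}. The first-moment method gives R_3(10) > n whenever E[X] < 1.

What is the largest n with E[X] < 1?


We need C(n, 10) · 3^{1 − 45} < 1, i.e. C(n, 10) < 3^{45 − 1} = 984770902183611232881.
Check values of n near the boundary:
  n = 572: C(572, 10) = 954640815642161682606; 954640815642161682606 < 984770902183611232881? YES
  n = 573: C(573, 10) = 971597135635805762226; 971597135635805762226 < 984770902183611232881? YES
  n = 574: C(574, 10) = 988824035203816502691; 988824035203816502691 < 984770902183611232881? NO
  n = 575: C(575, 10) = 1006325345561406175305; 1006325345561406175305 < 984770902183611232881? NO
The largest n with C(n, 10) < 984770902183611232881 is n = 573 (where E[X] = 35985079097622435638/36472996377170786403 ≈ 0.986623). Hence R_3(10) > 573, i.e. R_3(10) ≥ 574.

Largest n = 573; hence R_3(10) > 573.


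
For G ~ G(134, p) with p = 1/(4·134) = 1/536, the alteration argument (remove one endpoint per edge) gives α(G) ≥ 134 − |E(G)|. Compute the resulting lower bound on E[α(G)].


E[|E(G)|] = C(134, 2)·p = 8911 · (1/536) = 133/8.
E[α(G)] ≥ n − E[|E(G)|] = 134 − 133/8 = 939/8.
Numerically: ≈ 117.37500.
(This is only a lower bound; the true E[α(G)] may be larger.)

E[α(G)] ≥ 939/8 ≈ 117.37500.


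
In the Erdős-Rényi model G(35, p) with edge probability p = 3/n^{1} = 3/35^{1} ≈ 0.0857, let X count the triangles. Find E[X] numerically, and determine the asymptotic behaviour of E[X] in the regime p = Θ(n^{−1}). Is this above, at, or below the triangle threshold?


Number of potential triangles: C(35, 3) = 6545.
Each occurs with probability p³ ≈ (0.0857)³ ≈ 6.29738e-04.
By linearity: E[X] = C(35, 3)·p³ ≈ 6545 · 6.29738e-04 ≈ 4.122.
Here α = 1, so p = 3/n is exactly at the triangle threshold p ~ 1/n. Asymptotically E[X] → c³/6 = 3³/6 = 9/2 ≈ 4.500, a bounded constant. In this regime the triangle count is asymptotically Poisson(c³/6).

E[X] ≈ 4.122; in regime p = Θ(1/n^{1}) E[X] stays bounded (at the triangle threshold p ~ 1/n).


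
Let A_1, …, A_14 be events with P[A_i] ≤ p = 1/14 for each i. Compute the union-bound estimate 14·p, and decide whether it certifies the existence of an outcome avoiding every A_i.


Union bound: P[∪_{i=1}^{14} A_i] ≤ Σ_i P[A_i] ≤ 14·p = 14·(1/14) = 1.
Numerically: 1 ≈ 1.00000.
Is 1 < 1? NO.
Since the bound 1 is ≥ 1, the union bound is uninformative here; it does NOT by itself certify existence.

14·p = 1 ≈ 1.00000; existence NOT certified by the union bound.


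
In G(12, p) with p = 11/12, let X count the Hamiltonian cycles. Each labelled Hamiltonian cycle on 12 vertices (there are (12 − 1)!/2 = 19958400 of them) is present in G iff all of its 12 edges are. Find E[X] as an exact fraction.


K_12 has (12 − 1)!/2 = 19958400 labelled Hamiltonian cycles.
For each such Hamiltonian cycle H, let X_H = 1 if all 12 edges of H are present in G. Then P[X_H = 1] = p^{12} = (11/12)^{12} = 3138428376721/8916100448256.
By linearity: E[X] = Σ_H E[X_H] = 19958400 · p^{12} = 19958400 · 3138428376721/8916100448256 = 6041474625187925/859963392.
Numerically: E[X] ≈ 7.025e+06.

E[X] = 19958400 · (11/12)^{12} = 6041474625187925/859963392 ≈ 7.025e+06.


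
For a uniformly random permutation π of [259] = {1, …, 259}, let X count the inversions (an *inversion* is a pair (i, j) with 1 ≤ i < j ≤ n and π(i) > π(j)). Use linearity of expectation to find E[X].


Write X = Σ X_I over the C(259, 2) = 33411 pairs i < j, with X_I the indicator of one inversion.
There are 33411 indicators.
For each fixed pair i < j, the values π(i) and π(j) are two distinct elements of {1, …, 259} in uniformly random order; by symmetry P[π(i) > π(j)] = 1/2.
By linearity: E[X] = 33411 · (1/2) = C(259, 2) · (1/2) = 33411/2 = 33411/2 ≈ 16705.5000.

E[X] = 33411/2 = 16705.5000.


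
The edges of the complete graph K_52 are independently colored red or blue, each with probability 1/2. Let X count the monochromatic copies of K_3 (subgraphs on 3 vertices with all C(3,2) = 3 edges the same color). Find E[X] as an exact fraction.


Let X = Σ_S X_S over the C(52, 3) = 22100 subsets S of size 3, where X_S = 1 if the K_3 on S is monochromatic.
For a fixed S, the K_3 on S has C(3, 2) = 3 edges. P[all 3 edges red] = (1/2)^3, and likewise for blue, so P[monochromatic] = 2·(1/2)^3 = 2^{1 − 3} = 1/4.
Summing: E[X] = C(52, 3) · 2^{1 − 3} = 22100 · 1/4 = 5525.
Numerically: E[X] ≈ 5525.000.

E[X] = C(52,3)·2^(1−C(3,2)) = 5525 ≈ 5525.000.


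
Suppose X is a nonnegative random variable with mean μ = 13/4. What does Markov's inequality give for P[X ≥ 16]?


μ = E[X] = 13/4, a = 16.
Markov: P[X ≥ 16] ≤ μ/a = (13/4)/16 = 13/64.
Numerically: ≈ 0.203.
(Since a = 16 > μ = 3.250, the bound 13/64 is < 1 and informative.)

P[X ≥ 16] ≤ 13/64 ≈ 0.203.


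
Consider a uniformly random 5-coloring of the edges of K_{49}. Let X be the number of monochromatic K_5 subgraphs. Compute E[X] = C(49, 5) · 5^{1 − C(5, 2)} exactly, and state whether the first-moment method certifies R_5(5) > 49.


E[X] = C(49, 5) · 5^{1 − 10} = 1906884 · 5^{−9} = 1906884/1953125.
As a reduced fraction: E[X] = 1906884/1953125 ≈ 0.9763.
Is E[X] < 1? YES.
Since E[X] < 1, there exists a 5-coloring of K_{49} with no monochromatic K_5; hence R_5(5) > 49.

E[X] = 1906884/1953125 ≈ 0.9763; E[X] < 1, so R_5(5) > 49.


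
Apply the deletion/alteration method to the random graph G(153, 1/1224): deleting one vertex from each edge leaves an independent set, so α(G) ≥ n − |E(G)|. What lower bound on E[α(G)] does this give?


E[|E(G)|] = C(153, 2)·p = 11628 · (1/1224) = 19/2.
E[α(G)] ≥ n − E[|E(G)|] = 153 − 19/2 = 287/2.
Numerically: ≈ 143.50000.
(This is only a lower bound; the true E[α(G)] may be larger.)

E[α(G)] ≥ 287/2 ≈ 143.50000.


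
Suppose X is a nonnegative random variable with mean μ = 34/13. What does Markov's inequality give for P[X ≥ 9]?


μ = E[X] = 34/13, a = 9.
Markov: P[X ≥ 9] ≤ μ/a = (34/13)/9 = 34/117.
Numerically: ≈ 0.290598.
(Since a = 9 > μ = 2.615385, the bound 34/117 is < 1 and informative.)

P[X ≥ 9] ≤ 34/117 ≈ 0.290598.


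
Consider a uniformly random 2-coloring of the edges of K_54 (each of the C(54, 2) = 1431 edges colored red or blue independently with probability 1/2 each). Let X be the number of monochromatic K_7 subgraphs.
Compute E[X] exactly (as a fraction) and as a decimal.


Let X = Σ_S X_S over the C(54, 7) = 177100560 subsets S of size 7, where X_S = 1 if the K_7 on S is monochromatic.
For a fixed S, the K_7 on S has C(7, 2) = 21 edges. P[all 21 edges red] = (1/2)^21, and likewise for blue, so P[monochromatic] = 2·(1/2)^21 = 2^{1 − 21} = 1/1048576.
Summing: E[X] = C(54, 7) · 2^{1 − 21} = 177100560 · 1/1048576 = 11068785/65536.
Numerically: E[X] ≈ 168.89626.

E[X] = C(54,7)·2^(1−C(7,2)) = 11068785/65536 ≈ 168.89626.


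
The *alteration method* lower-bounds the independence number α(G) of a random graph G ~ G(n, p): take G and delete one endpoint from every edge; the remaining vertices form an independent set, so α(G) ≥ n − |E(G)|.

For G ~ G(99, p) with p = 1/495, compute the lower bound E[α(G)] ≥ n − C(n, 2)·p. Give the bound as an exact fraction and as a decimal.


E[|E(G)|] = C(99, 2)·p = 4851 · (1/495) = 49/5.
E[α(G)] ≥ n − E[|E(G)|] = 99 − 49/5 = 446/5.
Numerically: ≈ 89.200.
(This is only a lower bound; the true E[α(G)] may be larger.)

E[α(G)] ≥ 446/5 ≈ 89.200.


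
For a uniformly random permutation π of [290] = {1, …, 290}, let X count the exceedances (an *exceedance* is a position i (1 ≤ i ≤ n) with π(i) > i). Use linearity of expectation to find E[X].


Write X = Σ_{i=1}^{290} X_i, where X_i = 1_{π(i) > i}.
For each fixed i, π(i) is uniform over {1, …, 290} (marginal of a uniform permutation), so P[π(i) > i] = (n − i)/n. Summing: Σ_{i=1}^{290} (n − i)/n = (0 + 1 + … + 289)/290 = 290(290 − 1)/(2·290) = (290 − 1)/2.
Hence E[X] = Σ_{i=1}^{290} (290 − i)/290 = 289/2 ≈ 144.500000.

E[X] = 289/2 = 144.500000.


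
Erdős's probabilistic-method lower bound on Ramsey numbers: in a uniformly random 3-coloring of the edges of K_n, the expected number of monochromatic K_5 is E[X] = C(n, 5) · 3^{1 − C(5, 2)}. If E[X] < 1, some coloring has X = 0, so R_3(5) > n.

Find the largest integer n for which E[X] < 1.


We need C(n, 5) · 3^{1 − 10} < 1, i.e. C(n, 5) < 3^{10 − 1} = 19683.
Check values of n near the boundary:
  n = 14: C(14, 5) = 2002; 2002 < 19683? YES
  n = 15: C(15, 5) = 3003; 3003 < 19683? YES
  n = 16: C(16, 5) = 4368; 4368 < 19683? YES
  n = 17: C(17, 5) = 6188; 6188 < 19683? YES
  n = 18: C(18, 5) = 8568; 8568 < 19683? YES
  n = 19: C(19, 5) = 11628; 11628 < 19683? YES
  n = 20: C(20, 5) = 15504; 15504 < 19683? YES
  n = 21: C(21, 5) = 20349; 20349 < 19683? NO
  n = 22: C(22, 5) = 26334; 26334 < 19683? NO
The largest n with C(n, 5) < 19683 is n = 20 (where E[X] = 5168/6561 ≈ 0.7877). Hence R_3(5) > 20, i.e. R_3(5) ≥ 21.

Largest n = 20; hence R_3(5) > 20.


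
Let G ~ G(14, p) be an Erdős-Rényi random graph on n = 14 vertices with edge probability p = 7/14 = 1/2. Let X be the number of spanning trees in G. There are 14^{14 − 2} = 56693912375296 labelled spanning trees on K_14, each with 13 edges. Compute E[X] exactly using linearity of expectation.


K_14 has 14^{14 − 2} = 56693912375296 labelled spanning trees.
For each such spanning tree H, let X_H = 1 if all 13 edges of H are present in G. Then P[X_H = 1] = p^{13} = (1/2)^{13} = 1/8192.
By linearity of expectation: E[X] = Σ_H E[X_H] = 56693912375296 · p^{13} = 56693912375296 · 1/8192 = 13841287201/2.
Numerically: E[X] ≈ 6.921e+09.

E[X] = 56693912375296 · (1/2)^{13} = 13841287201/2 ≈ 6.921e+09.


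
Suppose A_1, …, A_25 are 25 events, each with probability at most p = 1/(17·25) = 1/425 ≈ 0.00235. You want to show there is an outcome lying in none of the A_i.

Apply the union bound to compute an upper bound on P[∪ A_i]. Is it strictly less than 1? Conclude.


Union bound: P[∪_{i=1}^{25} A_i] ≤ Σ_i P[A_i] ≤ 25·p = 25·(1/425) = 1/17.
Numerically: 1/17 ≈ 0.05882.
Is 1/17 < 1? YES.
Since P[∪ A_i] ≤ 1/17 < 1, the complement has P[∩ A_i^c] ≥ 1 − 1/17 = 16/17 > 0, so some outcome avoids every A_i.

25·p = 1/17 ≈ 0.05882; existence CERTIFIED by the union bound.


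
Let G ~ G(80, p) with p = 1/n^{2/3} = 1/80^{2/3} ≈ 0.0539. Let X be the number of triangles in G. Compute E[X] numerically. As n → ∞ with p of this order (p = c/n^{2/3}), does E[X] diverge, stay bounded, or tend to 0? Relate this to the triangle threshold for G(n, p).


Number of potential triangles: C(80, 3) = 82160.
Each occurs with probability p³ ≈ (0.0539)³ ≈ 1.56250e-04.
By linearity: E[X] = C(80, 3)·p³ ≈ 82160 · 1.56250e-04 ≈ 12.838.
Since α = 2/3 < 1, p = c/n^{2/3} ≫ 1/n is above the triangle threshold p ~ 1/n. Asymptotically E[X] ~ (c³/6)·n^{3(1−α)} = (1³/6)·n^{1} → ∞; triangles are abundant w.h.p.

E[X] ≈ 12.838; in regime p = Θ(1/n^{2/3}) E[X] diverges (above the triangle threshold p ~ 1/n).


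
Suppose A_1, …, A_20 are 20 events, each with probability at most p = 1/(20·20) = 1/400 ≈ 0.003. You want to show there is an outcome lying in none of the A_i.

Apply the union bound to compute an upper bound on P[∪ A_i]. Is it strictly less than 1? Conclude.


Union bound: P[∪_{i=1}^{20} A_i] ≤ Σ_i P[A_i] ≤ 20·p = 20·(1/400) = 1/20.
Numerically: 1/20 ≈ 0.050.
Is 1/20 < 1? YES.
Since P[∪ A_i] ≤ 1/20 < 1, the complement has P[∩ A_i^c] ≥ 1 − 1/20 = 19/20 > 0, so some outcome avoids every A_i.

20·p = 1/20 ≈ 0.050; existence CERTIFIED by the union bound.


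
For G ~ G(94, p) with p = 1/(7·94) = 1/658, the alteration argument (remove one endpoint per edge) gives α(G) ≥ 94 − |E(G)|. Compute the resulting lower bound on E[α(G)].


E[|E(G)|] = C(94, 2)·p = 4371 · (1/658) = 93/14.
E[α(G)] ≥ n − E[|E(G)|] = 94 − 93/14 = 1223/14.
Numerically: ≈ 87.357143.
(This is only a lower bound; the true E[α(G)] may be larger.)

E[α(G)] ≥ 1223/14 ≈ 87.357143.


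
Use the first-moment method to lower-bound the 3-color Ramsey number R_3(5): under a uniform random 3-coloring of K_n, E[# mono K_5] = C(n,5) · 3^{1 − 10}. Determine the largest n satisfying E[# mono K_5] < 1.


We need C(n, 5) · 3^{1 − 10} < 1, i.e. C(n, 5) < 3^{10 − 1} = 19683.
Check values of n near the boundary:
  n = 16: C(16, 5) = 4368; 4368 < 19683? YES
  n = 17: C(17, 5) = 6188; 6188 < 19683? YES
  n = 18: C(18, 5) = 8568; 8568 < 19683? YES
  n = 19: C(19, 5) = 11628; 11628 < 19683? YES
  n = 20: C(20, 5) = 15504; 15504 < 19683? YES
  n = 21: C(21, 5) = 20349; 20349 < 19683? NO
The largest n with C(n, 5) < 19683 is n = 20 (where E[X] = 5168/6561 ≈ 0.78768). Hence R_3(5) > 20, i.e. R_3(5) ≥ 21.

Largest n = 20; hence R_3(5) > 20.


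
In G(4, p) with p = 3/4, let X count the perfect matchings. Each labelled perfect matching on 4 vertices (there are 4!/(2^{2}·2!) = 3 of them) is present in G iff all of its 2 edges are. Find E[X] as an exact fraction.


K_4 has 4!/(2^{2}·2!) = 3 labelled perfect matchings.
For each such perfect matching H, let X_H = 1 if all 2 edges of H are present in G. Then P[X_H = 1] = p^{2} = (3/4)^{2} = 9/16.
Summing the indicators: E[X] = Σ_H E[X_H] = 3 · p^{2} = 3 · 9/16 = 27/16.
Numerically: E[X] ≈ 1.6875.

E[X] = 3 · (3/4)^{2} = 27/16 ≈ 1.6875.


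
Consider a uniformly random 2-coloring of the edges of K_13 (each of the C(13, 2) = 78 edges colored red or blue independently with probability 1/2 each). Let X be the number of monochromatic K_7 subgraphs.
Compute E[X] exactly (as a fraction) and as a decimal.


Let X = Σ_S X_S over the C(13, 7) = 1716 subsets S of size 7, where X_S = 1 if the K_7 on S is monochromatic.
For a fixed S, the K_7 on S has C(7, 2) = 21 edges. P[all 21 edges red] = (1/2)^21, and likewise for blue, so P[monochromatic] = 2·(1/2)^21 = 2^{1 − 21} = 1/1048576.
By linearity: E[X] = C(13, 7) · 2^{1 − 21} = 1716 · 1/1048576 = 429/262144.
Numerically: E[X] ≈ 0.00164.

E[X] = C(13,7)·2^(1−C(7,2)) = 429/262144 ≈ 0.00164.


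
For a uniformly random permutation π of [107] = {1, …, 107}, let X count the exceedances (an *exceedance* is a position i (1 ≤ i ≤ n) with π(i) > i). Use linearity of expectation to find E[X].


Write X = Σ_{i=1}^{107} X_i, where X_i = 1_{π(i) > i}.
For each fixed i, π(i) is uniform over {1, …, 107} (marginal of a uniform permutation), so P[π(i) > i] = (n − i)/n. Summing: Σ_{i=1}^{107} (n − i)/n = (0 + 1 + … + 106)/107 = 107(107 − 1)/(2·107) = (107 − 1)/2.
Hence E[X] = Σ_{i=1}^{107} (107 − i)/107 = 53 ≈ 53.00000.

E[X] = 53 = 53.00000.


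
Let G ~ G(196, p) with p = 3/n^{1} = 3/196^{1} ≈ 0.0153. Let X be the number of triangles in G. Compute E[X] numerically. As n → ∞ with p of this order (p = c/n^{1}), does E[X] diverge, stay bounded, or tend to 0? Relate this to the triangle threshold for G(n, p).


Number of potential triangles: C(196, 3) = 1235780.
Each occurs with probability p³ ≈ (0.0153)³ ≈ 3.58588e-06.
By linearity: E[X] = C(196, 3)·p³ ≈ 1235780 · 3.58588e-06 ≈ 4.431.
Here α = 1, so p = 3/n is exactly at the triangle threshold p ~ 1/n. Asymptotically E[X] → c³/6 = 3³/6 = 9/2 ≈ 4.500, a bounded constant. In this regime the triangle count is asymptotically Poisson(c³/6).

E[X] ≈ 4.431; in regime p = Θ(1/n^{1}) E[X] stays bounded (at the triangle threshold p ~ 1/n).


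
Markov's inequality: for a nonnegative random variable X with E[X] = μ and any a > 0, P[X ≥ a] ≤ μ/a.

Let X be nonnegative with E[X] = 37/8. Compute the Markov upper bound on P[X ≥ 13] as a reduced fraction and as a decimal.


μ = E[X] = 37/8, a = 13.
Markov: P[X ≥ 13] ≤ μ/a = (37/8)/13 = 37/104.
Numerically: ≈ 0.3558.
(Since a = 13 > μ = 4.6250, the bound 37/104 is < 1 and informative.)

P[X ≥ 13] ≤ 37/104 ≈ 0.3558.


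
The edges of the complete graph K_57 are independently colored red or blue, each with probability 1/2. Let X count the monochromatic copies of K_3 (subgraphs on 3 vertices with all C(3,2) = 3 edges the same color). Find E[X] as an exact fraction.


Let X = Σ_S X_S over the C(57, 3) = 29260 subsets S of size 3, where X_S = 1 if the K_3 on S is monochromatic.
For a fixed S, the K_3 on S has C(3, 2) = 3 edges. P[all 3 edges red] = (1/2)^3, and likewise for blue, so P[monochromatic] = 2·(1/2)^3 = 2^{1 − 3} = 1/4.
Summing: E[X] = C(57, 3) · 2^{1 − 3} = 29260 · 1/4 = 7315.
Numerically: E[X] ≈ 7315.000000.

E[X] = C(57,3)·2^(1−C(3,2)) = 7315 ≈ 7315.000000.


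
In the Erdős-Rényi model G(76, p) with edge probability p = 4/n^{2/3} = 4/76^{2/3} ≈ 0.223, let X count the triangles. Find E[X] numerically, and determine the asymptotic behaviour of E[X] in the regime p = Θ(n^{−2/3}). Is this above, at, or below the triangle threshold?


Number of potential triangles: C(76, 3) = 70300.
Each occurs with probability p³ ≈ (0.223)³ ≈ 1.10803e-02.
By linearity: E[X] = C(76, 3)·p³ ≈ 70300 · 1.10803e-02 ≈ 778.947.
Since α = 2/3 < 1, p = c/n^{2/3} ≫ 1/n is above the triangle threshold p ~ 1/n. Asymptotically E[X] ~ (c³/6)·n^{3(1−α)} = (4³/6)·n^{1} → ∞; triangles are abundant w.h.p.

E[X] ≈ 778.947; in regime p = Θ(1/n^{2/3}) E[X] diverges (above the triangle threshold p ~ 1/n).


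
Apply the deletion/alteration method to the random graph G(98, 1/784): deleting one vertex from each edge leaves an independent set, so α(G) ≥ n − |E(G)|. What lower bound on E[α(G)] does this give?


E[|E(G)|] = C(98, 2)·p = 4753 · (1/784) = 97/16.
E[α(G)] ≥ n − E[|E(G)|] = 98 − 97/16 = 1471/16.
Numerically: ≈ 91.937500.
(This is only a lower bound; the true E[α(G)] may be larger.)

E[α(G)] ≥ 1471/16 ≈ 91.937500.


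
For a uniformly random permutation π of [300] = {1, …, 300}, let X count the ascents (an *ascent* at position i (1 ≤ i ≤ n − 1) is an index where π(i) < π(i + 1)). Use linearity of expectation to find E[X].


Write X = Σ X_I over i = 1, …, 299, with X_I the indicator of one ascent.
There are 299 indicators.
For each fixed i, the pair (π(i), π(i+1)) is a uniformly random ordered pair of distinct values from {1, …, 300}; by symmetry P[π(i) < π(i+1)] = 1/2.
By linearity: E[X] = 299 · (1/2) = (300 − 1) · (1/2) = 299/2 ≈ 149.50000.

E[X] = 299/2 = 149.50000.


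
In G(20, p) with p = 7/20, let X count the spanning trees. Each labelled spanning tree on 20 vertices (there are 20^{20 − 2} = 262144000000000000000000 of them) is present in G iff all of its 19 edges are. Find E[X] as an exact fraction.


K_20 has 20^{20 − 2} = 262144000000000000000000 labelled spanning trees.
For each such spanning tree H, let X_H = 1 if all 19 edges of H are present in G. Then P[X_H = 1] = p^{19} = (7/20)^{19} = 11398895185373143/5242880000000000000000000.
Summing the indicators: E[X] = Σ_H E[X_H] = 262144000000000000000000 · p^{19} = 262144000000000000000000 · 11398895185373143/5242880000000000000000000 = 11398895185373143/20.
Numerically: E[X] ≈ 5.699e+14.

E[X] = 262144000000000000000000 · (7/20)^{19} = 11398895185373143/20 ≈ 5.699e+14.


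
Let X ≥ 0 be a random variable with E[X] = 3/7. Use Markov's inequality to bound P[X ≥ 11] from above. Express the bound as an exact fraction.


μ = E[X] = 3/7, a = 11.
Markov: P[X ≥ 11] ≤ μ/a = (3/7)/11 = 3/77.
Numerically: ≈ 0.0390.
(Since a = 11 > μ = 0.4286, the bound 3/77 is < 1 and informative.)

P[X ≥ 11] ≤ 3/77 ≈ 0.0390.


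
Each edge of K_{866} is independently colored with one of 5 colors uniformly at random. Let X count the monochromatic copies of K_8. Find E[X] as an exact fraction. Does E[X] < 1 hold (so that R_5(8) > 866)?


E[X] = C(866, 8) · 5^{1 − 28} = 7595214554331451620 · 5^{−27} = 7595214554331451620/7450580596923828125.
As a reduced fraction: E[X] = 1519042910866290324/1490116119384765625 ≈ 1.0194124.
Is E[X] < 1? NO.
Since E[X] ≥ 1, the first-moment bound is inconclusive at n = 866; it does NOT by itself certify R_5(8) > 866.

E[X] = 1519042910866290324/1490116119384765625 ≈ 1.0194124; E[X] ≥ 1; first-moment method inconclusive here.


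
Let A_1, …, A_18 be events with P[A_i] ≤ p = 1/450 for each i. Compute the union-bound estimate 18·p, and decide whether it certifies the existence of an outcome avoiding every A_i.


Union bound: P[∪_{i=1}^{18} A_i] ≤ Σ_i P[A_i] ≤ 18·p = 18·(1/450) = 1/25.
Numerically: 1/25 ≈ 0.04000.
Is 1/25 < 1? YES.
Since P[∪ A_i] ≤ 1/25 < 1, the complement has P[∩ A_i^c] ≥ 1 − 1/25 = 24/25 > 0, so some outcome avoids every A_i.

18·p = 1/25 ≈ 0.04000; existence CERTIFIED by the union bound.


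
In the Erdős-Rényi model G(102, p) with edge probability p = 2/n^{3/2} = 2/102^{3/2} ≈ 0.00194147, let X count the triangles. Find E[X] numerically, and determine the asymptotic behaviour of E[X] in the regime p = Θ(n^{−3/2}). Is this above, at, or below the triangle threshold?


Number of potential triangles: C(102, 3) = 171700.
Each occurs with probability p³ ≈ (0.00194147)³ ≈ 7.31794623e-09.
By linearity: E[X] = C(102, 3)·p³ ≈ 171700 · 7.31794623e-09 ≈ 0.001256.
Since α = 3/2 > 1, p = c/n^{3/2} = o(1/n) is below the triangle threshold p ~ 1/n. Asymptotically E[X] ~ (c³/6)·n^{3(1−α)} = (2³/6)·n^{-1.5} → 0, so by Markov's inequality G has no triangles w.h.p.

E[X] ≈ 0.001256; in regime p = Θ(1/n^{3/2}) E[X] tends to 0 (below the triangle threshold p ~ 1/n).


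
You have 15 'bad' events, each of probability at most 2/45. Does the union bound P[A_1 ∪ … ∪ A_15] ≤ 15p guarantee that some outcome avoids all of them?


Union bound: P[∪_{i=1}^{15} A_i] ≤ Σ_i P[A_i] ≤ 15·p = 15·(2/45) = 2/3.
Numerically: 2/3 ≈ 0.6667.
Is 2/3 < 1? YES.
Since P[∪ A_i] ≤ 2/3 < 1, the complement has P[∩ A_i^c] ≥ 1 − 2/3 = 1/3 > 0, so some outcome avoids every A_i.

15·p = 2/3 ≈ 0.6667; existence CERTIFIED by the union bound.


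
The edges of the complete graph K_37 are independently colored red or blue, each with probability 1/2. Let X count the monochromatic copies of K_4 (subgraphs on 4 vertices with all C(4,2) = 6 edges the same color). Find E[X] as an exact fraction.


Let X = Σ_S X_S over the C(37, 4) = 66045 subsets S of size 4, where X_S = 1 if the K_4 on S is monochromatic.
For a fixed S, the K_4 on S has C(4, 2) = 6 edges. P[all 6 edges red] = (1/2)^6, and likewise for blue, so P[monochromatic] = 2·(1/2)^6 = 2^{1 − 6} = 1/32.
By linearity: E[X] = C(37, 4) · 2^{1 − 6} = 66045 · 1/32 = 66045/32.
Numerically: E[X] ≈ 2063.906.

E[X] = C(37,4)·2^(1−C(4,2)) = 66045/32 ≈ 2063.906.


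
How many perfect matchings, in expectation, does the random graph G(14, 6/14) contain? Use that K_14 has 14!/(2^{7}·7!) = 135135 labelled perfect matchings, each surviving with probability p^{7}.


K_14 has 14!/(2^{7}·7!) = 135135 labelled perfect matchings.
For each such perfect matching H, let X_H = 1 if all 7 edges of H are present in G. Then P[X_H = 1] = p^{7} = (3/7)^{7} = 2187/823543.
By linearity: E[X] = Σ_H E[X_H] = 135135 · p^{7} = 135135 · 2187/823543 = 42220035/117649.
Numerically: E[X] ≈ 358.9.

E[X] = 135135 · (3/7)^{7} = 42220035/117649 ≈ 358.9.


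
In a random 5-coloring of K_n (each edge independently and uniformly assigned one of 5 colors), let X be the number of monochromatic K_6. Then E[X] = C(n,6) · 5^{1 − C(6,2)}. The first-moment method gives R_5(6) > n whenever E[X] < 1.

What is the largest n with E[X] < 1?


We need C(n, 6) · 5^{1 − 15} < 1, i.e. C(n, 6) < 5^{15 − 1} = 6103515625.
Check values of n near the boundary:
  n = 128: C(128, 6) = 5423611200; 5423611200 < 6103515625? YES
  n = 129: C(129, 6) = 5688177600; 5688177600 < 6103515625? YES
  n = 130: C(130, 6) = 5963412000; 5963412000 < 6103515625? YES
  n = 131: C(131, 6) = 6249655776; 6249655776 < 6103515625? NO
The largest n with C(n, 6) < 6103515625 is n = 130 (where E[X] = 47707296/48828125 ≈ 0.9770454). Hence R_5(6) > 130, i.e. R_5(6) ≥ 131.

Largest n = 130; hence R_5(6) > 130.


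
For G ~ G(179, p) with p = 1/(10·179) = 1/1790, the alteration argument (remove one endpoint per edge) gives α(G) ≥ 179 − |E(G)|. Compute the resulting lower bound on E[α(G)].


E[|E(G)|] = C(179, 2)·p = 15931 · (1/1790) = 89/10.
E[α(G)] ≥ n − E[|E(G)|] = 179 − 89/10 = 1701/10.
Numerically: ≈ 170.1000.
(This is only a lower bound; the true E[α(G)] may be larger.)

E[α(G)] ≥ 1701/10 ≈ 170.1000.


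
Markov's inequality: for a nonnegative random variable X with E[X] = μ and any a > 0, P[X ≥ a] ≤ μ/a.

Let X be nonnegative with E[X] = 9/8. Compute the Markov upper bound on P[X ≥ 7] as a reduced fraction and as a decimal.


μ = E[X] = 9/8, a = 7.
Markov: P[X ≥ 7] ≤ μ/a = (9/8)/7 = 9/56.
Numerically: ≈ 0.16071.
(Since a = 7 > μ = 1.12500, the bound 9/56 is < 1 and informative.)

P[X ≥ 7] ≤ 9/56 ≈ 0.16071.


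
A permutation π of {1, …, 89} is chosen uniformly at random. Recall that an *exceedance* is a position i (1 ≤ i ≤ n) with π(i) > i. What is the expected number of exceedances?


Write X = Σ_{i=1}^{89} X_i, where X_i = 1_{π(i) > i}.
For each fixed i, π(i) is uniform over {1, …, 89} (marginal of a uniform permutation), so P[π(i) > i] = (n − i)/n. Summing: Σ_{i=1}^{89} (n − i)/n = (0 + 1 + … + 88)/89 = 89(89 − 1)/(2·89) = (89 − 1)/2.
Hence E[X] = Σ_{i=1}^{89} (89 − i)/89 = 44 ≈ 44.00000.

E[X] = 44 = 44.00000.


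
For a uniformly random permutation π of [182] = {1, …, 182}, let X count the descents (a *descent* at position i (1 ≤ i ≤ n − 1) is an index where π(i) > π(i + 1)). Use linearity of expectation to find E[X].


Write X = Σ X_I over i = 1, …, 181, with X_I the indicator of one descent.
There are 181 indicators.
For each fixed i, the pair (π(i), π(i+1)) is a uniformly random ordered pair of distinct values from {1, …, 182}; by symmetry P[π(i) > π(i+1)] = 1/2.
By linearity: E[X] = 181 · (1/2) = (182 − 1) · (1/2) = 181/2 ≈ 90.5000.

E[X] = 181/2 = 90.5000.


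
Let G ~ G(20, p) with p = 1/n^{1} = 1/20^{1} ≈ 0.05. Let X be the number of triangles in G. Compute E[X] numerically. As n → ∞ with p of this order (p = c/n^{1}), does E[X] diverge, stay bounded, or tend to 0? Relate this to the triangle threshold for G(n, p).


Number of potential triangles: C(20, 3) = 1140.
Each occurs with probability p³ ≈ (0.05)³ ≈ 1.250000e-04.
By linearity: E[X] = C(20, 3)·p³ ≈ 1140 · 1.250000e-04 ≈ 0.1425.
Here α = 1, so p = 1/n is exactly at the triangle threshold p ~ 1/n. Asymptotically E[X] → c³/6 = 1³/6 = 1/6 ≈ 0.1667, a bounded constant. In this regime the triangle count is asymptotically Poisson(c³/6).

E[X] ≈ 0.1425; in regime p = Θ(1/n^{1}) E[X] stays bounded (at the triangle threshold p ~ 1/n).


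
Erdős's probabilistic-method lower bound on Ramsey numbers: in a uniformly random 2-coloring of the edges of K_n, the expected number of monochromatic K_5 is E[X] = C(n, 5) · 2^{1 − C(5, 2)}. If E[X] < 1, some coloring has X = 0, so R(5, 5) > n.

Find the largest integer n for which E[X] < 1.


We need C(n, 5) · 2^{1 − 10} < 1, i.e. C(n, 5) < 2^{10 − 1} = 512.
Check values of n near the boundary:
  n = 8: C(8, 5) = 56; 56 < 512? YES
  n = 9: C(9, 5) = 126; 126 < 512? YES
  n = 10: C(10, 5) = 252; 252 < 512? YES
  n = 11: C(11, 5) = 462; 462 < 512? YES
  n = 12: C(12, 5) = 792; 792 < 512? NO
  n = 13: C(13, 5) = 1287; 1287 < 512? NO
The largest n with C(n, 5) < 512 is n = 11 (where E[X] = 231/256 ≈ 0.90234). Hence R(5, 5) > 11, i.e. R(5, 5) ≥ 12.

Largest n = 11; hence R(5, 5) > 11.
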